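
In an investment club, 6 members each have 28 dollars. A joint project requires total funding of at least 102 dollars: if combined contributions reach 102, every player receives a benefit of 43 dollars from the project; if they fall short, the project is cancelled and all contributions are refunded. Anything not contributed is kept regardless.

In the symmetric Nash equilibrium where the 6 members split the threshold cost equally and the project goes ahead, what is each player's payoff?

54 dollars

Equal share of the threshold: 102/6 = 17.
At this profile no one gains by cutting their contribution: any cut drops the total below 102, the project is cancelled, contributions are refunded, and the deviator ends with 28, which is less than 28 − 17 + 43 = 54. Contributing more than 17 just wastes the excess. So contributing exactly 17 is a best response.
Each player's payoff: 28 − 17 + 43 = 54.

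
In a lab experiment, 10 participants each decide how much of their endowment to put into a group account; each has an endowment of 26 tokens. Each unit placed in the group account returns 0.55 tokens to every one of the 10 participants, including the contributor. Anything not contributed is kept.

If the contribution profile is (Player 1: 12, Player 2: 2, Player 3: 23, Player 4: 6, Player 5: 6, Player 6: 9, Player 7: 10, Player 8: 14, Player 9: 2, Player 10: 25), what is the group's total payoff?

750.50 tokens

Total contributed: 12 + 2 + 23 + 6 + 6 + 9 + 10 + 14 + 2 + 25 = 109; total kept: 10 × 26 − 109 = 151.
The group account pays out 0.55 × 10 × 109 = 599.50 in aggregate.
Group total = 151 + 599.50 = 750.50.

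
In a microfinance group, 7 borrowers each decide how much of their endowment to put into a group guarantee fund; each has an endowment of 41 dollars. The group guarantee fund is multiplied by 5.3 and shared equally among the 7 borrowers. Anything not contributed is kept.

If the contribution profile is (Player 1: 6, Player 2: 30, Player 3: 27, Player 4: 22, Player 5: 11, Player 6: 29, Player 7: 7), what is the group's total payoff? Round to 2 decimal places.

854.60 dollars

Total contributed: 6 + 30 + 27 + 22 + 11 + 29 + 7 = 132; total kept: 7 × 41 − 132 = 155.
The group guarantee fund pays out 5.3 × 132 = 699.60 in aggregate.
Group total = 155 + 699.60 = 854.60.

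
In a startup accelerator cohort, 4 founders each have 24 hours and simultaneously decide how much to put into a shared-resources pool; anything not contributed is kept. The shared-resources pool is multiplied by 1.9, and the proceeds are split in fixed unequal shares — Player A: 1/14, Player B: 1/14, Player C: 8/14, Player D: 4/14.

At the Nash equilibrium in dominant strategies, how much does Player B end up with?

A player with share s gets back 1.9·s per unit contributed, so full contribution is dominant for anyone with s > 1/1.9 = 0.5263 and zero contribution is dominant for anyone below.
The only share above 0.5263 is Player C's 8/14, contributing 24; the remaining 3 contribute 0. Total contributed: 24.
Player B keeps 24 and receives 1.9 × 24 × 1/14 = 3.26 from the shared-resources pool, for a payoff of 27.26.

27.26 hours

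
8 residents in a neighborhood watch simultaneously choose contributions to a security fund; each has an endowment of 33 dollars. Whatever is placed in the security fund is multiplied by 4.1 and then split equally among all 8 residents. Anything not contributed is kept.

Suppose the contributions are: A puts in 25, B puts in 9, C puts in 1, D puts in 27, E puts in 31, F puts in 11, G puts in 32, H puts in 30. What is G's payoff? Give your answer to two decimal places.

86.08 dollars

Total contributed: 25 + 9 + 1 + 27 + 31 + 11 + 32 + 30 = 166.
Each receives 4.1 × 166 / 8 = 85.08 from the security fund.
G keeps 33 − 32 = 1, so G's payoff is 1 + 85.08 = 86.08.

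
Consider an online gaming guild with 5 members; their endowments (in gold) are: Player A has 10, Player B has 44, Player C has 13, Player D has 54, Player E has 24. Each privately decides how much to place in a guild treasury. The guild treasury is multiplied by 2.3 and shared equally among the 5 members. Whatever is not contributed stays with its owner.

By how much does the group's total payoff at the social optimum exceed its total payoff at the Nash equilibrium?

The private return per contributed unit is 2.3/5 = 0.4600 < 1 for every player regardless of endowment, so the Nash equilibrium is zero contribution and the group total is Σ E_j = 10 + 44 + 13 + 54 + 24 = 145.
Each contributed unit returns 2.300 to the group, so the social optimum is full contribution by everyone: group total = 2.300 × 145 = 333.50.
Efficiency loss = (2.300 − 1) × 145 = 188.50.

188.50 gold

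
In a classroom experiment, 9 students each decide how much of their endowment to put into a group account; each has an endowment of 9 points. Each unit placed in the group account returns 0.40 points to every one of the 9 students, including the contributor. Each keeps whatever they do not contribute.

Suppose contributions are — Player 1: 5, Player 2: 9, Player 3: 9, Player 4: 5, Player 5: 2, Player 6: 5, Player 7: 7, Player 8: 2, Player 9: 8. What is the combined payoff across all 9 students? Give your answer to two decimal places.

216.20 points

Total contributed: 5 + 9 + 9 + 5 + 2 + 5 + 7 + 2 + 8 = 52; total kept: 9 × 9 − 52 = 29.
The group account pays out 0.40 × 9 × 52 = 187.20 in aggregate.
Group total = 29 + 187.20 = 216.20.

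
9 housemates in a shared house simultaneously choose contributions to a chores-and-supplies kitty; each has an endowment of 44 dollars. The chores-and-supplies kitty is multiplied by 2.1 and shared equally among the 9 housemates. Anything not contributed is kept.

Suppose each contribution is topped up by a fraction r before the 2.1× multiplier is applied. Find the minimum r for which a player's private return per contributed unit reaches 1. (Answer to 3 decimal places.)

3.286

With matching at rate r, one contributed unit becomes (1 + r) in the chores-and-supplies kitty and returns 2.1 × (1 + r) / 9 to the contributor.
Setting this equal to 1: 1 + r = 9/2.1 = 4.2857.
So the minimum matching rate is r = 4.2857 − 1 = 3.286.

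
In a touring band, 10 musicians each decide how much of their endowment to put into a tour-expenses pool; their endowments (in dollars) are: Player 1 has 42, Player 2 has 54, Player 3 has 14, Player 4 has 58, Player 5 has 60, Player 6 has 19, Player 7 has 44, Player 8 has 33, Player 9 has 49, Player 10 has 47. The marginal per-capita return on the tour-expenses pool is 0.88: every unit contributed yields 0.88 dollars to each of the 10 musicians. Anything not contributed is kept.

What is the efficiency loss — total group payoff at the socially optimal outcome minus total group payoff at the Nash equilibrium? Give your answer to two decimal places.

3276.00 dollars

The private return per contributed unit is 0.88 < 1 for everyone, so the Nash equilibrium is zero contribution and the group total is Σ E_j = 42 + 54 + 14 + 58 + 60 + 19 + 44 + 33 + 49 + 47 = 420.
Each contributed unit returns 8.800 to the group, so the social optimum is full contribution by everyone: group total = 8.800 × 420 = 3696.00.
Efficiency loss = (8.800 − 1) × 420 = 3276.00.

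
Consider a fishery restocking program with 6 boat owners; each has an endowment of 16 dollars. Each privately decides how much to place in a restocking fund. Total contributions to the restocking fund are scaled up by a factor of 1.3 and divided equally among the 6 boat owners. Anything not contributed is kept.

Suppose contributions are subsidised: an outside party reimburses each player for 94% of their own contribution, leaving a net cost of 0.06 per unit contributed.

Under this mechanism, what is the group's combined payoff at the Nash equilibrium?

With the mechanism, a contributed unit returns (1.3/6) / 0.06 = 3.6111 per unit of net cost to the contributor — now above 1 — so contributing fully is weakly dominant for every player.
So the Nash equilibrium is full contribution by all 6; the group earns 6 × (16 × 0.94 + 1.3 × 16) = 215.04.

215.04 dollars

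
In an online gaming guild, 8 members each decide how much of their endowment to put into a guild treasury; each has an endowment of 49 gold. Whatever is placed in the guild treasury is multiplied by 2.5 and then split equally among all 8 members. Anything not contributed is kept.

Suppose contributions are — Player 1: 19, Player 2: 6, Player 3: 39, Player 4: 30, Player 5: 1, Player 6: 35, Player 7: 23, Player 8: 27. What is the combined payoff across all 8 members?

662.00 gold

Total contributed: 19 + 6 + 39 + 30 + 1 + 35 + 23 + 27 = 180; total kept: 8 × 49 − 180 = 212.
The guild treasury pays out 2.5 × 180 = 450.00 in aggregate.
Group total = 212 + 450.00 = 662.00.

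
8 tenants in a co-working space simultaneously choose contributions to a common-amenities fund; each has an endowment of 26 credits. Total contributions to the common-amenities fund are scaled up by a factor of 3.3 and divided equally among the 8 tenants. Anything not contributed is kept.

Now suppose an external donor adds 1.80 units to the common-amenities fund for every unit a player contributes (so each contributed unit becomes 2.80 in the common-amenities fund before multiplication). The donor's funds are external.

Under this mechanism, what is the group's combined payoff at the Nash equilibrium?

Under the mechanism each unit contributed yields 3.3 × 2.80 / 8 = 1.1550 back to its contributor per unit of net cost, which exceeds 1, making full contribution the dominant choice for everyone.
At the Nash equilibrium everyone contributes 26. Group total payoff = 3.3 × 2.80 × 208 = 1921.92.

1921.92 credits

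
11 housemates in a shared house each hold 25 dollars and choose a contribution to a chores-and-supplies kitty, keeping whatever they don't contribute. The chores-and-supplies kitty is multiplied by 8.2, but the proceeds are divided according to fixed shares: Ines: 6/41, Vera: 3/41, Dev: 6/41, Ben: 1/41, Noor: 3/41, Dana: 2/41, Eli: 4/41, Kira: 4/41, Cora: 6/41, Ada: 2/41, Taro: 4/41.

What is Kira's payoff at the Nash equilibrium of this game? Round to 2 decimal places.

For player j, contributing a unit is worthwhile iff 8.2 × (j's share) ≥ 1, i.e. iff j's share is at least 0.1220.
Ines, Dev and Cora clear that bar, contributing 25 each; the remaining 8 contribute 0. Total contributed: 75.
Kira keeps 25 and receives 8.2 × 75 × 4/41 = 60.00 from the chores-and-supplies kitty, for a payoff of 85.00.

85.00 dollars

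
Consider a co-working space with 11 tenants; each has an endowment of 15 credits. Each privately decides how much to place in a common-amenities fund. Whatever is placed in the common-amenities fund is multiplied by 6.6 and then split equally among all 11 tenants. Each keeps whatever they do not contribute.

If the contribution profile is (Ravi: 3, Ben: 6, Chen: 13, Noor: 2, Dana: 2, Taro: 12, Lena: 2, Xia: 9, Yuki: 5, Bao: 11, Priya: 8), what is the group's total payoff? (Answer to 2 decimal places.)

Total contributed: 3 + 6 + 13 + 2 + 2 + 12 + 2 + 9 + 5 + 11 + 8 = 73; total kept: 11 × 15 − 73 = 92.
The common-amenities fund pays out 6.6 × 73 = 481.80 in aggregate.
Group total = 92 + 481.80 = 573.80.

573.80 credits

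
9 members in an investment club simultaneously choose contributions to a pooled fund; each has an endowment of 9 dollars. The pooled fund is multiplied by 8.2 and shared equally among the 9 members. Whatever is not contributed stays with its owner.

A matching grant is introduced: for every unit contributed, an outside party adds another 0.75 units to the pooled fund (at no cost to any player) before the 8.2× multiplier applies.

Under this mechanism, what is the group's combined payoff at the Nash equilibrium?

1162.35 dollars

With the mechanism, a contributed unit returns 8.2 × 1.75 / 9 = 1.5944 per unit of net cost to the contributor — now above 1 — so contributing fully is weakly dominant for every player.
At the Nash equilibrium everyone contributes 9. Group total payoff = 8.2 × 1.75 × 81 = 1162.35.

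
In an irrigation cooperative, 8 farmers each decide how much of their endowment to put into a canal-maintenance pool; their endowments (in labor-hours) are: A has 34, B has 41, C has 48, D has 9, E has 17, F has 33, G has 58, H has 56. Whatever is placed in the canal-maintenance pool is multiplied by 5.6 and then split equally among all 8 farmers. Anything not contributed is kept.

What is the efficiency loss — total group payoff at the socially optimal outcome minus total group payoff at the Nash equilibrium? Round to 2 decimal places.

1361.60 labor-hours

The private return per contributed unit is 5.6/8 = 0.7000 < 1 for every player regardless of endowment, so the Nash equilibrium is zero contribution and the group total is Σ E_j = 34 + 41 + 48 + 9 + 17 + 33 + 58 + 56 = 296.
Each contributed unit returns 5.600 to the group, so the social optimum is full contribution by everyone: group total = 5.600 × 296 = 1657.60.
Efficiency loss = (5.600 − 1) × 296 = 1361.60.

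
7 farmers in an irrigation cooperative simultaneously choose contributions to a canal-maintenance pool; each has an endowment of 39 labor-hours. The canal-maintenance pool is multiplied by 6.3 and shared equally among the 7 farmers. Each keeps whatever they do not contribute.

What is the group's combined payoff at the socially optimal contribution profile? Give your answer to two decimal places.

Each contributed unit returns 6.300 to the group as a whole (0.9000 to each of 7 players), which exceeds 1, so the social optimum is full contribution: group total = 6.300 × 273 = 1719.90.

1719.90 labor-hours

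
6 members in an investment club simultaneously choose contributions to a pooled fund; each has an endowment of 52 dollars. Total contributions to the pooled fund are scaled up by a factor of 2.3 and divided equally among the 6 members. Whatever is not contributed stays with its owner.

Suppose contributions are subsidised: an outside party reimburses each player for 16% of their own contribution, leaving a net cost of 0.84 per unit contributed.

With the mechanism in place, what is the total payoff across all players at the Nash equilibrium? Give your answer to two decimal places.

The effective private return is (2.3/6) / 0.84 = 0.4563, which is still under 1, so the mechanism doesn't change anyone's dominant strategy: zero contribution.
At the Nash equilibrium no one contributes; group total payoff = 6 × 52 = 312.

312.00 dollars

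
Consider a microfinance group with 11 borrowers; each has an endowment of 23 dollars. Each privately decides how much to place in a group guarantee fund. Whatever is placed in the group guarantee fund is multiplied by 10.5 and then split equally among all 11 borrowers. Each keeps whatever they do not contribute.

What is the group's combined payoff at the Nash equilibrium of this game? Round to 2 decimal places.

253.00 dollars

Each contributed unit returns 10.5/11 = 0.9545 to its contributor — below 1 — so contributing 0 is dominant for every player. At the Nash equilibrium everyone keeps their 23, and the group total is 11 × 23 = 253.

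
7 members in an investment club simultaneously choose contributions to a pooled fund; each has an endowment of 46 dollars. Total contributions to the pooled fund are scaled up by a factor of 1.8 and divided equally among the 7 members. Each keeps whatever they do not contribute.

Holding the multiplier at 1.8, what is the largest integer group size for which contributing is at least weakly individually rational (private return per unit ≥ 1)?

Private return per unit is 1.8/(group size), which is ≥ 1 whenever the group size is ≤ 1.8.
The largest such integer is 1.

1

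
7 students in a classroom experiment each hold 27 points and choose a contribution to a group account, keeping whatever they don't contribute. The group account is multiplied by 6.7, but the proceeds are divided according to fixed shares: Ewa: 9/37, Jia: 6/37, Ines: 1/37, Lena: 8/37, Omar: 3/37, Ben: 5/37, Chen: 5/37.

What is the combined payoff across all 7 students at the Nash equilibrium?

A player with share s gets back 6.7·s per unit contributed, so full contribution is dominant for anyone with s > 1/6.7 = 0.1493 and zero contribution is dominant for anyone below.
Ewa, Jia and Lena are above the threshold, contributing 27 each; the remaining 4 contribute 0. Total contributed: 81.
The group account pays out 6.7 × 81 = 542.70 in total (split across the unequal shares, but the aggregate is all that matters for the group sum).
The 4 free-riders keep 27 each, adding 108. Group total = 108 + 542.70 = 650.70.

650.70 points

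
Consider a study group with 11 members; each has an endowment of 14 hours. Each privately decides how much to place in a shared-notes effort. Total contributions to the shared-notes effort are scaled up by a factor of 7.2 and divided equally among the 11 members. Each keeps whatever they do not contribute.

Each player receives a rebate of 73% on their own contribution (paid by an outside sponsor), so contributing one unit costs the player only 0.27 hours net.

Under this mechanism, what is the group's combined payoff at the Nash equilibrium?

1221.22 hours

The effective private return per unit is now (7.2/11) / 0.27 = 2.4242 > 1, so every player's dominant strategy flips to full contribution.
At the Nash equilibrium everyone contributes 14. Group total payoff = 11 × (14 × 0.73 + 7.2 × 14) = 1221.22.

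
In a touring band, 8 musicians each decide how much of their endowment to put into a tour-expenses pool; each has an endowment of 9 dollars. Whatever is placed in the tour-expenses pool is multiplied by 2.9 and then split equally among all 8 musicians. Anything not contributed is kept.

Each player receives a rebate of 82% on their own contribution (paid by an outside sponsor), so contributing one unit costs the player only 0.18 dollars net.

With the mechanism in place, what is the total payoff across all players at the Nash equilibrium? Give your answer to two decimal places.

267.84 dollars

With the mechanism, a contributed unit returns (2.9/8) / 0.18 = 2.0139 per unit of net cost to the contributor — now above 1 — so contributing fully is weakly dominant for every player.
At the Nash equilibrium everyone contributes 9. Group total payoff = 8 × (9 × 0.82 + 2.9 × 9) = 267.84.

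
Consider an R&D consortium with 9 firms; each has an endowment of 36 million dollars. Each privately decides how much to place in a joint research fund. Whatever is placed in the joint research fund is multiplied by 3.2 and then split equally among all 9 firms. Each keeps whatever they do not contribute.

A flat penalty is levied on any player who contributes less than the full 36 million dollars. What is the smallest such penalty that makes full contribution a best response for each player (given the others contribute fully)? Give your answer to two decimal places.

Given the others contribute fully, the best deviation is to contribute 0 (any partial contribution still incurs the fine and gives up units whose private return 0.3556 is below 1).
Deviating from 36 to 0 saves 36 million dollars but forfeits the deviator's share of the drop in the joint research fund: 3.2/9 × 36 = 12.80.
So the deviation gain is 36 − 12.80 = 23.20, and the fine must be at least 23.20 million dollars to wipe it out.

23.20 million dollars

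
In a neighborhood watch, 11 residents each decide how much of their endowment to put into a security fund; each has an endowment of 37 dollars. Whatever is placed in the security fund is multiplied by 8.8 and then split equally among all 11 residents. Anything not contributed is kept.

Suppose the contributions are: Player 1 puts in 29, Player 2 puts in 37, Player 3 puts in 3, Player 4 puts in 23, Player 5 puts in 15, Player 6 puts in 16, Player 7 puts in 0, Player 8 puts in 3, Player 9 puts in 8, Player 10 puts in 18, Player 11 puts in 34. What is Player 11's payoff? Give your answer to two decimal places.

Total contributed: 29 + 37 + 3 + 23 + 15 + 16 + 0 + 3 + 8 + 18 + 34 = 186.
Each receives 8.8 × 186 / 11 = 148.80 from the security fund.
Player 11 keeps 37 − 34 = 3, so Player 11's payoff is 3 + 148.80 = 151.80.

151.80 dollars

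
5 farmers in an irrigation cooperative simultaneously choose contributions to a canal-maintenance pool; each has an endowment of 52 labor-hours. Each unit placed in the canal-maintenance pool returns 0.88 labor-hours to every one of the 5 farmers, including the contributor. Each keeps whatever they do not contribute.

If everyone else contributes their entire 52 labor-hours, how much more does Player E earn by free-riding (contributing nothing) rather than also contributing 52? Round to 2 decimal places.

6.24 labor-hours

Switching from a contribution of 52 to 0 lets Player E keep an extra 52 labor-hours, but lowers the canal-maintenance pool by 52, which costs Player E their own share of that drop: 0.88 × 52 = 45.76.
Net gain = 52 − 45.76 = 6.24. The private return per contributed unit (0.88) is below 1, so free-riding is indeed the best response regardless of what the others do.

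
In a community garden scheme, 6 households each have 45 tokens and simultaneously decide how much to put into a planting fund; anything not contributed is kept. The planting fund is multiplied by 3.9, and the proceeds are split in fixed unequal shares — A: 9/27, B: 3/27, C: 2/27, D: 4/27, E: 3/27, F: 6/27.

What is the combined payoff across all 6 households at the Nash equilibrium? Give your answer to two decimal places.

A player with share s gets back 3.9·s per unit contributed, so full contribution is dominant for anyone with s > 1/3.9 = 0.2564 and zero contribution is dominant for anyone below.
Only A (9/27) clears that bar, contributing 45; the remaining 5 contribute 0. Total contributed: 45.
The planting fund pays out 3.9 × 45 = 175.50 in total (split across the unequal shares, but the aggregate is all that matters for the group sum).
The 5 free-riders keep 45 each, adding 225. Group total = 225 + 175.50 = 400.50.

400.50 tokens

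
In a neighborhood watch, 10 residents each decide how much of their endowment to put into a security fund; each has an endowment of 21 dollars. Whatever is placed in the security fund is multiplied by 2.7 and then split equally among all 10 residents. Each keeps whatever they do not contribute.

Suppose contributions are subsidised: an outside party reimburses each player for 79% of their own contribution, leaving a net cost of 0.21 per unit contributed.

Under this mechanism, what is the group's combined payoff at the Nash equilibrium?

732.90 dollars

With the mechanism, a contributed unit returns (2.7/10) / 0.21 = 1.2857 per unit of net cost to the contributor — now above 1 — so contributing fully is weakly dominant for every player.
So the Nash equilibrium is full contribution by all 10; the group earns 10 × (21 × 0.79 + 2.7 × 21) = 732.90.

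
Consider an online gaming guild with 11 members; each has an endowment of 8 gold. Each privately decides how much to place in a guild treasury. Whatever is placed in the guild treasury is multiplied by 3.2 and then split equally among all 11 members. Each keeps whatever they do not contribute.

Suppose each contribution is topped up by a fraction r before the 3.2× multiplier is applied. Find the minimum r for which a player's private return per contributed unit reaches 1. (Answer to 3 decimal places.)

2.438

With matching at rate r, one contributed unit becomes (1 + r) in the guild treasury and returns 3.2 × (1 + r) / 11 to the contributor.
Setting this equal to 1: 1 + r = 11/3.2 = 3.4375.
So the minimum matching rate is r = 3.4375 − 1 = 2.438.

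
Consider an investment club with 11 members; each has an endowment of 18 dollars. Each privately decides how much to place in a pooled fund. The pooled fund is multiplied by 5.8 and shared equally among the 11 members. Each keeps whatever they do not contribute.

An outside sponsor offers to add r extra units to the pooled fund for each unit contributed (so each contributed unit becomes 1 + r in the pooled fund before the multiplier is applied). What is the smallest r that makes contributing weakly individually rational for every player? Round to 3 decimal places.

0.897

With matching at rate r, one contributed unit becomes (1 + r) in the pooled fund and returns 5.8 × (1 + r) / 11 to the contributor.
Setting this equal to 1: 1 + r = 11/5.8 = 1.8966.
So the minimum matching rate is r = 1.8966 − 1 = 0.897.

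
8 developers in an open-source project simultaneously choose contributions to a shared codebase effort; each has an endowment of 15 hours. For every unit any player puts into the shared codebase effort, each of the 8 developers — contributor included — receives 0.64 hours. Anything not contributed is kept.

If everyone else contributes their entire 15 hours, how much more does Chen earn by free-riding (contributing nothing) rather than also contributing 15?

5.40 hours

Switching from a contribution of 15 to 0 lets Chen keep an extra 15 hours, but lowers the shared codebase effort by 15, which costs Chen their own share of that drop: 0.64 × 15 = 9.60.
Net gain = 15 − 9.60 = 5.40. The private return per contributed unit (0.64) is below 1, so free-riding is indeed the best response regardless of what the others do.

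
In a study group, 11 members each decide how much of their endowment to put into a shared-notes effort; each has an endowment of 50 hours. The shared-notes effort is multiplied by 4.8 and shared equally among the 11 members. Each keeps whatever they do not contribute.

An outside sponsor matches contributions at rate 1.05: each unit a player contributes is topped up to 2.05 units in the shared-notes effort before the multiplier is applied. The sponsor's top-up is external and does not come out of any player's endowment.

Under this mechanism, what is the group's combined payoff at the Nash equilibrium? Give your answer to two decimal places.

Even with the mechanism, each unit contributed returns only 4.8 × 2.05 / 11 = 0.8945 per unit of net cost, so contributing nothing is still dominant.
At the Nash equilibrium no one contributes; group total payoff = 11 × 50 = 550.

550.00 hours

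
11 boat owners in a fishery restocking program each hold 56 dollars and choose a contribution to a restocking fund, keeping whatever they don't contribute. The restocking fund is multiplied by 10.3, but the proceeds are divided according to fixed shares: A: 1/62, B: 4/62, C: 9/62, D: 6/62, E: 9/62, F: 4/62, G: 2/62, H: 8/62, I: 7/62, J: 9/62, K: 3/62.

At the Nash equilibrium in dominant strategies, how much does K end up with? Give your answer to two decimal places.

Player j's private return per contributed unit is 10.3 × (j's share). Contributing is weakly dominant for j when that share is at least 1/10.3 = 0.0971, and contributing 0 is dominant otherwise.
C, E, H, I and J are above the threshold, contributing 56 each; the remaining 6 contribute 0. Total contributed: 280.
K keeps 56 and receives 10.3 × 280 × 3/62 = 139.55 from the restocking fund, for a payoff of 195.55.

195.55 dollars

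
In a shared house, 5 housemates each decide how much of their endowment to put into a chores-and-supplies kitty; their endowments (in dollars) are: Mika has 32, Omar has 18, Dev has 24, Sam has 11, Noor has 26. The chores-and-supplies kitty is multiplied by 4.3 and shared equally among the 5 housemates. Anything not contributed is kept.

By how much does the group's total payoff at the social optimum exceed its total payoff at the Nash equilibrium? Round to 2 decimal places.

366.30 dollars

The private return per contributed unit is 4.3/5 = 0.8600 < 1 for every player regardless of endowment, so the Nash equilibrium is zero contribution and the group total is Σ E_j = 32 + 18 + 24 + 11 + 26 = 111.
Each contributed unit returns 4.300 to the group, so the social optimum is full contribution by everyone: group total = 4.300 × 111 = 477.30.
Efficiency loss = (4.300 − 1) × 111 = 366.30.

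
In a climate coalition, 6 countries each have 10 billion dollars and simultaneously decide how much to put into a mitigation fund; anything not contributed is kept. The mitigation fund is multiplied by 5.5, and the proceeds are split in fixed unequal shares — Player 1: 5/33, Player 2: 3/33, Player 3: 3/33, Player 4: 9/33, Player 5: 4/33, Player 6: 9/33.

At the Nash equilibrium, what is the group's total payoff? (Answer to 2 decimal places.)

150.00 billion dollars

Player j's private return per contributed unit is 5.5 × (j's share). Contributing is weakly dominant for j when that share is at least 1/5.5 = 0.1818, and contributing 0 is dominant otherwise.
Player 4 and Player 6 are above the threshold, contributing 10 each; the remaining 4 contribute 0. Total contributed: 20.
The mitigation fund pays out 5.5 × 20 = 110.00 in total (split across the unequal shares, but the aggregate is all that matters for the group sum).
The 4 free-riders keep 10 each, adding 40. Group total = 40 + 110.00 = 150.00.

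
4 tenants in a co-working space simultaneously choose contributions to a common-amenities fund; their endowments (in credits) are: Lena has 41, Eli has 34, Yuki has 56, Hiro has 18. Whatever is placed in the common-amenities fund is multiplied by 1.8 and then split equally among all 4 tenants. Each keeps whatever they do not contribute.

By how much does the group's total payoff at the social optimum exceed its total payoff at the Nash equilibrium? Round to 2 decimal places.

119.20 credits

The private return per contributed unit is 1.8/4 = 0.4500 < 1 for every player regardless of endowment, so the Nash equilibrium is zero contribution and the group total is Σ E_j = 41 + 34 + 56 + 18 = 149.
Each contributed unit returns 1.800 to the group, so the social optimum is full contribution by everyone: group total = 1.800 × 149 = 268.20.
Efficiency loss = (1.800 − 1) × 149 = 119.20.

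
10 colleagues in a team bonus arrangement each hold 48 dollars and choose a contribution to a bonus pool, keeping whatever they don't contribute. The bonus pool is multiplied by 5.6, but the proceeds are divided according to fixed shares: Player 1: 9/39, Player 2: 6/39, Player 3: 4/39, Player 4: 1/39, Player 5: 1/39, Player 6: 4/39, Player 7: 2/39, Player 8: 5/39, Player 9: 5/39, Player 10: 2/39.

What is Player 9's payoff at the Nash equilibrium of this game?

82.46 dollars

Player j's private return per contributed unit is 5.6 × (j's share). Contributing is weakly dominant for j when that share is at least 1/5.6 = 0.1786, and contributing 0 is dominant otherwise.
Only Player 1 (9/39) clears that bar, contributing 48; the remaining 9 contribute 0. Total contributed: 48.
Player 9 keeps 48 and receives 5.6 × 48 × 5/39 = 34.46 from the bonus pool, for a payoff of 82.46.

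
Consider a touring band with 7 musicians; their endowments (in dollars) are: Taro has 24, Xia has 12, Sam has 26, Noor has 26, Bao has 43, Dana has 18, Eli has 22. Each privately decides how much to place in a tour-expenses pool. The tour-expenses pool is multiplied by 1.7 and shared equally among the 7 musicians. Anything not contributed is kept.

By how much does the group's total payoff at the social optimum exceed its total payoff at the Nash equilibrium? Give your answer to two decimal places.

The private return per contributed unit is 1.7/7 = 0.2429 < 1 for every player regardless of endowment, so the Nash equilibrium is zero contribution and the group total is Σ E_j = 24 + 12 + 26 + 26 + 43 + 18 + 22 = 171.
Each contributed unit returns 1.700 to the group, so the social optimum is full contribution by everyone: group total = 1.700 × 171 = 290.70.
Efficiency loss = (1.700 − 1) × 171 = 119.70.

119.70 dollars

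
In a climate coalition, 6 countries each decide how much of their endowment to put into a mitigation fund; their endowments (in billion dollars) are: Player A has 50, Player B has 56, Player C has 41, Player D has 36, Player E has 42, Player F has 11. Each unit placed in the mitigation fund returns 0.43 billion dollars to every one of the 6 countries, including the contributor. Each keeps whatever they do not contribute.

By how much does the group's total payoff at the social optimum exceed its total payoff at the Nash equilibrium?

The private return per contributed unit is 0.43 < 1 for everyone, so the Nash equilibrium is zero contribution and the group total is Σ E_j = 50 + 56 + 41 + 36 + 42 + 11 = 236.
Each contributed unit returns 2.580 to the group, so the social optimum is full contribution by everyone: group total = 2.580 × 236 = 608.88.
Efficiency loss = (2.580 − 1) × 236 = 372.88.

372.88 billion dollars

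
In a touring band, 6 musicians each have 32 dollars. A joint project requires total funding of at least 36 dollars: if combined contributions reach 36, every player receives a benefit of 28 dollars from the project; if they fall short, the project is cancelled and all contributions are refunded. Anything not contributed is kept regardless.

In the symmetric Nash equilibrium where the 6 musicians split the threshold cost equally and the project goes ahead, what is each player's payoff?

54 dollars

Equal share of the threshold: 36/6 = 6.
At this profile no one gains by cutting their contribution: any cut drops the total below 36, the project is cancelled, contributions are refunded, and the deviator ends with 32, which is less than 32 − 6 + 28 = 54. Contributing more than 6 just wastes the excess. So contributing exactly 6 is a best response.
Each player's payoff: 32 − 6 + 28 = 54.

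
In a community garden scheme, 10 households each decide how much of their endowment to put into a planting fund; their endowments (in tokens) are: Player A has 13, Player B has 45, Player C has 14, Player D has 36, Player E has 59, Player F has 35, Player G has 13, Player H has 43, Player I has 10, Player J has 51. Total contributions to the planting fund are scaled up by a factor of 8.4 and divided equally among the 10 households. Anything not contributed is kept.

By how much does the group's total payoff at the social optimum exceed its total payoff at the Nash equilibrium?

2360.60 tokens

The private return per contributed unit is 8.4/10 = 0.8400 < 1 for every player regardless of endowment, so the Nash equilibrium is zero contribution and the group total is Σ E_j = 13 + 45 + 14 + 36 + 59 + 35 + 13 + 43 + 10 + 51 = 319.
Each contributed unit returns 8.400 to the group, so the social optimum is full contribution by everyone: group total = 8.400 × 319 = 2679.60.
Efficiency loss = (8.400 − 1) × 319 = 2360.60.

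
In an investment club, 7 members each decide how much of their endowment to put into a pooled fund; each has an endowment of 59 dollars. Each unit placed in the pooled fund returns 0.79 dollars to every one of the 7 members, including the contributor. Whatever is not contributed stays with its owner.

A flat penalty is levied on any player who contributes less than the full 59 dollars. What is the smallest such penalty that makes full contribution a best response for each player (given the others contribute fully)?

12.39 dollars

Given the others contribute fully, the best deviation is to contribute 0 (any partial contribution still incurs the fine and gives up units whose private return 0.79 is below 1).
Deviating from 59 to 0 saves 59 dollars but forfeits the deviator's share of the drop in the pooled fund: 0.79 × 59 = 46.61.
So the deviation gain is 59 − 46.61 = 12.39, and the fine must be at least 12.39 dollars to wipe it out.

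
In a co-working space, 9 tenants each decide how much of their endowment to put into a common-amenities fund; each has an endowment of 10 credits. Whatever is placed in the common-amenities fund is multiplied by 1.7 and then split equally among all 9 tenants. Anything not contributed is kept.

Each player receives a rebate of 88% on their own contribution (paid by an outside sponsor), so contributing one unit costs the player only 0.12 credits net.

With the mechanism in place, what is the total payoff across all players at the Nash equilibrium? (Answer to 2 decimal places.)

With the mechanism, a contributed unit returns (1.7/9) / 0.12 = 1.5741 per unit of net cost to the contributor — now above 1 — so contributing fully is weakly dominant for every player.
So the Nash equilibrium is full contribution by all 9; the group earns 9 × (10 × 0.88 + 1.7 × 10) = 232.20.

232.20 credits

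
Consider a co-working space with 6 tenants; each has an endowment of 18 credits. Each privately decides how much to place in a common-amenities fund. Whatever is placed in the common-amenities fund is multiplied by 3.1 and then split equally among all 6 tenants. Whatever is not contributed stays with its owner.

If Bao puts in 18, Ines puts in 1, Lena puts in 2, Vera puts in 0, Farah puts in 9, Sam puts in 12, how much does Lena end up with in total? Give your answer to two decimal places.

37.70 credits

Total contributed: 18 + 1 + 2 + 0 + 9 + 12 = 42.
Each receives 3.1 × 42 / 6 = 21.70 from the common-amenities fund.
Lena keeps 18 − 2 = 16, so Lena's payoff is 16 + 21.70 = 37.70.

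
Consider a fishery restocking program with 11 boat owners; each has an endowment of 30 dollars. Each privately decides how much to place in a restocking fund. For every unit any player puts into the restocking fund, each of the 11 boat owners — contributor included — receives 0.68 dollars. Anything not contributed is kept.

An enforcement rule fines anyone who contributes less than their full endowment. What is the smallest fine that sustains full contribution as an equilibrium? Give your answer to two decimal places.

9.60 dollars

Given the others contribute fully, the best deviation is to contribute 0 (any partial contribution still incurs the fine and gives up units whose private return 0.68 is below 1).
Deviating from 30 to 0 saves 30 dollars but forfeits the deviator's share of the drop in the restocking fund: 0.68 × 30 = 20.40.
So the deviation gain is 30 − 20.40 = 9.60, and the fine must be at least 9.60 dollars to wipe it out.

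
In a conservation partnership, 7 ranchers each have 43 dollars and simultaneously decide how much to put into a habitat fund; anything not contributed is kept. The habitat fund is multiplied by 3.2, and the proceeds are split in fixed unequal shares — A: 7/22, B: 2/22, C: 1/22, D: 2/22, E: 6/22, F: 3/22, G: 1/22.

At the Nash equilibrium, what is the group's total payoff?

395.60 dollars

A player with share s gets back 3.2·s per unit contributed, so full contribution is dominant for anyone with s > 1/3.2 = 0.3125 and zero contribution is dominant for anyone below.
The only share above 0.3125 is A's 7/22, contributing 43; the remaining 6 contribute 0. Total contributed: 43.
The habitat fund pays out 3.2 × 43 = 137.60 in total (split across the unequal shares, but the aggregate is all that matters for the group sum).
The 6 free-riders keep 43 each, adding 258. Group total = 258 + 137.60 = 395.60.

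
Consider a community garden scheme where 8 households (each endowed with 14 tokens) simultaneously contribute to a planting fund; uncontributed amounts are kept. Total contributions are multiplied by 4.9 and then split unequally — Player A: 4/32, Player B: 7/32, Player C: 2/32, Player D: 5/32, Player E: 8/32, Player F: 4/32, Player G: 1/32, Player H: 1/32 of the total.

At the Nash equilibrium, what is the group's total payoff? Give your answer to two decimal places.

221.20 tokens

For player j, contributing a unit is worthwhile iff 4.9 × (j's share) ≥ 1, i.e. iff j's share is at least 0.2041.
Player B and Player E are above the threshold, contributing 14 each; the remaining 6 contribute 0. Total contributed: 28.
The planting fund pays out 4.9 × 28 = 137.20 in total (split across the unequal shares, but the aggregate is all that matters for the group sum).
The 6 free-riders keep 14 each, adding 84. Group total = 84 + 137.20 = 221.20.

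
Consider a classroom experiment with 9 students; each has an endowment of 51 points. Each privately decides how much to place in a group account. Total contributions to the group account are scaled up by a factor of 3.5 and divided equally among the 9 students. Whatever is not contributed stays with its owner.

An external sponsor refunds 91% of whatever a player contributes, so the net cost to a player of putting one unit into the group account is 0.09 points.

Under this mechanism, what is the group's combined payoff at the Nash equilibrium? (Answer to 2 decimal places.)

2024.19 points

With the mechanism, a contributed unit returns (3.5/9) / 0.09 = 4.3210 per unit of net cost to the contributor — now above 1 — so contributing fully is weakly dominant for every player.
At the Nash equilibrium everyone contributes 51. Group total payoff = 9 × (51 × 0.91 + 3.5 × 51) = 2024.19.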